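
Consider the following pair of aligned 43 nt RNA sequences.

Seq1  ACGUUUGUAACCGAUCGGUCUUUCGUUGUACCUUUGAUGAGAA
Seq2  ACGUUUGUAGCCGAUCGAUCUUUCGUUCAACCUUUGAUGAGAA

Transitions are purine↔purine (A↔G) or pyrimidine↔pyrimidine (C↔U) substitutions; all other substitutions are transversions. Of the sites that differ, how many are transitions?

Differing sites — 10:A/G (Ti); 18:G/A (Ti); 28:G/C (Tv); 29:U/A (Tv).
Of the 4 differences, 2 transitions and 2 transversions, so the answer is 2.

2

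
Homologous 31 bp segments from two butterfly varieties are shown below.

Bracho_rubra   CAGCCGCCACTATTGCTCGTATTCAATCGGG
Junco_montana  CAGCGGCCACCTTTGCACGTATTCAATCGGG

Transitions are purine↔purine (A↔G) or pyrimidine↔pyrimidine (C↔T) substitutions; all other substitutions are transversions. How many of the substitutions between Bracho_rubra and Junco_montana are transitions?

Differing sites — 5:C/G (Tv); 11:T/C (Ti); 12:A/T (Tv); 17:T/A (Tv).
Of the 4 differences, 1 transition and 3 transversions, so the answer is 1.

1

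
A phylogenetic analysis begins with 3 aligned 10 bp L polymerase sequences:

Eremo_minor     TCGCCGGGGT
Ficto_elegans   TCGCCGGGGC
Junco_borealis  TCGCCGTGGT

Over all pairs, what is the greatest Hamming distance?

2

Pairwise Hamming distances:
  Eremo_minor vs Ficto_elegans: 1
  Eremo_minor vs Junco_borealis: 1
  Ficto_elegans vs Junco_borealis: 2
The largest is 2, between Ficto_elegans and Junco_borealis.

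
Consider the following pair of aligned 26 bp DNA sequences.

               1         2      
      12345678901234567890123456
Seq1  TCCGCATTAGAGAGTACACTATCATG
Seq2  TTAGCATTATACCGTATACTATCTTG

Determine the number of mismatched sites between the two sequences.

Differing sites — 2:C/T; 3:C/A; 10:G/T; 12:G/C; 13:A/C; 17:C/T; 24:A/T.
That gives 7 mismatches out of 26 aligned sites, so the Hamming distance is 7.

7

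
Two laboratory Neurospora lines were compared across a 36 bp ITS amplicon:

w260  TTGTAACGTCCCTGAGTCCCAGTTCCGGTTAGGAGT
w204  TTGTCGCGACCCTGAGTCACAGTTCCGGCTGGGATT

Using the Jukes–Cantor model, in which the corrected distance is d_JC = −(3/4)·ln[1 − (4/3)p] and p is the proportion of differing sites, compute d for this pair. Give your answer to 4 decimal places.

0.2251

Mismatches occur at site 5 (A→C), site 6 (A→G), site 9 (T→A), site 19 (C→A), site 29 (T→C), site 31 (A→G), site 35 (G→T).
p = 7/36 = 0.194444.
d = −0.75 · ln(1 − (4/3)·0.194444) = −0.75 · ln(0.740741) = −0.75 · (-0.300104) = 0.2251.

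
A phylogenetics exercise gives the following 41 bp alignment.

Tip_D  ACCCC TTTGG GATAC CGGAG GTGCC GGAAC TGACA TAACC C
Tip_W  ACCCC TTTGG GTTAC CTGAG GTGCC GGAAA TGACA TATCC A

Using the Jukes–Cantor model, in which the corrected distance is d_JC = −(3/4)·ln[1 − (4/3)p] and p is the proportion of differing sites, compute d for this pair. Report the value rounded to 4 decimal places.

0.1331

Mismatches occur at site 12 (A↔T), site 17 (G↔T), site 30 (C↔A), site 38 (A↔T), site 41 (C↔A).
p = 5/41 = 0.121951.
d = −0.75 · ln(1 − (4/3)·0.121951) = −0.75 · ln(0.837399) = −0.75 · (-0.177455) = 0.1331.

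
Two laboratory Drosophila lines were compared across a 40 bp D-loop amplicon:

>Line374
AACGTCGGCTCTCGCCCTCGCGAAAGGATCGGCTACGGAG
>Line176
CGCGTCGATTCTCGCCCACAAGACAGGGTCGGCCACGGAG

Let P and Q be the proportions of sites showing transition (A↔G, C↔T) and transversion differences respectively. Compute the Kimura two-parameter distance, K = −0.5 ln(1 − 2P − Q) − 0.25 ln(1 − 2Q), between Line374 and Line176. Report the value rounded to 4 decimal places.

Differing sites — 1:A/C (Tv); 2:A/G (Ti); 8:G/A (Ti); 9:C/T (Ti); 18:T/A (Tv); 20:G/A (Ti); 21:C/A (Tv); 24:A/C (Tv); 28:A/G (Ti); 34:T/C (Ti).
Of the 10 differences, 6 transitions and 4 transversions over 40 sites: P = 6/40 = 0.150000, Q = 4/40 = 0.100000.
d = −0.5·ln(0.600000) − 0.25·ln(0.800000) = −0.5·(-0.510826) − 0.25·(-0.223144) = 0.3112.

0.3112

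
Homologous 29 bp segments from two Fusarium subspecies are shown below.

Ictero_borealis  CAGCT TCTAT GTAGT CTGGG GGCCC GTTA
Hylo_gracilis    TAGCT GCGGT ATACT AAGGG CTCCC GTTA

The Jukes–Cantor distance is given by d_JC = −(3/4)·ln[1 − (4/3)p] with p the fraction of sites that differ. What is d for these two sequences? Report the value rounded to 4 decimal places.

The sequences differ at positions 1 (C/T), 6 (T/G), 8 (T/G), 9 (A/G), 11 (G/A), 14 (G/C), 16 (C/A), 17 (T/A), 21 (G/C), 22 (G/T).
p = 10/29 = 0.344828.
d = −0.75 · ln(1 − (4/3)·0.344828) = −0.75 · ln(0.540229) = −0.75 · (-0.615762) = 0.4618.

0.4618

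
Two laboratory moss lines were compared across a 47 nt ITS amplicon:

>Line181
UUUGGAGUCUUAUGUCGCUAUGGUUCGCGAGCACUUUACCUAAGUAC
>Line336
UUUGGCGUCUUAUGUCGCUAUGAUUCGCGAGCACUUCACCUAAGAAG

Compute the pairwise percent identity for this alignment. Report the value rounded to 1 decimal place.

89.4%

Differing sites — 6:A/C; 23:G/A; 37:U/C; 45:U/A; 47:C/G.
42 of the 47 sites match, so the percent identity is 42/47 × 100 = 89.4%.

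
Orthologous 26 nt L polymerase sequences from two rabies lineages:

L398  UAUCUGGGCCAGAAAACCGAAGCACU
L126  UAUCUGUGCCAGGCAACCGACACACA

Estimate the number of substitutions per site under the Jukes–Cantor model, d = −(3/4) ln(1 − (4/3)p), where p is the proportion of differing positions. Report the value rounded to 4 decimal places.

Differing sites — 7:G/U; 13:A/G; 14:A/C; 21:A/C; 22:G/A; 26:U/A.
p = 6/26 = 0.230769.
d = −0.75 · ln(1 − (4/3)·0.230769) = −0.75 · ln(0.692308) = −0.75 · (-0.367724) = 0.2758.

0.2758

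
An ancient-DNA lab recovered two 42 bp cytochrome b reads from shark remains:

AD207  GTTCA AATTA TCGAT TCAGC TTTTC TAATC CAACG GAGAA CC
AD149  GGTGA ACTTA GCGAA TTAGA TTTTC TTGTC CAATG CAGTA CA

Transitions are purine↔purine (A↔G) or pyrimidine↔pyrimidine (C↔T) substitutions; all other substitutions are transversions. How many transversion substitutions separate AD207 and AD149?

10

Differing sites — 2:T/G (Tv); 4:C/G (Tv); 7:A/C (Tv); 11:T/G (Tv); 15:T/A (Tv); 17:C/T (Ti); 20:C/A (Tv); 27:A/T (Tv); 28:A/G (Ti); 34:C/T (Ti); 36:G/C (Tv); 39:A/T (Tv); 42:C/A (Tv).
Of the 13 differences, 3 transitions and 10 transversions, so the answer is 10.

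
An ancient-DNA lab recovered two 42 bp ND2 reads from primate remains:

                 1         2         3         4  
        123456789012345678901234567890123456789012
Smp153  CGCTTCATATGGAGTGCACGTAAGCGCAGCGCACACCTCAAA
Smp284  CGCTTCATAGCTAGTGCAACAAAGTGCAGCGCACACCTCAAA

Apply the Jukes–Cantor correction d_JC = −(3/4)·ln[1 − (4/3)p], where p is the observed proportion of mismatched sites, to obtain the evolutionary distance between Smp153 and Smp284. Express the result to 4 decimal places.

The sequences differ at positions 10 (T/G), 11 (G/C), 12 (G/T), 19 (C/A), 20 (G/C), 21 (T/A), 25 (C/T).
p = 7/42 = 0.166667.
d = −0.75 · ln(1 − (4/3)·0.166667) = −0.75 · ln(0.777777) = −0.75 · (-0.251315) = 0.1885.

0.1885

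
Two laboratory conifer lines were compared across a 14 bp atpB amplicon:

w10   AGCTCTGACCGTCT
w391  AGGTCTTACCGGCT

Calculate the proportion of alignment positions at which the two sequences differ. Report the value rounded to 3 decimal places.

0.214

The sequences differ at positions 3 (C/G), 7 (G/T), 12 (T/G).
There are 3 differences over 14 sites, so p = 3/14 = 0.214.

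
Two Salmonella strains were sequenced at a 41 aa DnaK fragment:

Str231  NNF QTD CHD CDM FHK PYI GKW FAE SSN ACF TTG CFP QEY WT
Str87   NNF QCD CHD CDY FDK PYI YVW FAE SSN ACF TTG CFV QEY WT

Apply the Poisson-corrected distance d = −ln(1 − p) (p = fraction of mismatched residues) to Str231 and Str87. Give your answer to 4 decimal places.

Differing sites — 5:T/C; 12:M/Y; 14:H/D; 19:G/Y; 20:K/V; 36:P/V.
p = 6/41 = 0.146341.
d = −ln(1 − 0.146341) = −ln(0.853659) = 0.1582.

0.1582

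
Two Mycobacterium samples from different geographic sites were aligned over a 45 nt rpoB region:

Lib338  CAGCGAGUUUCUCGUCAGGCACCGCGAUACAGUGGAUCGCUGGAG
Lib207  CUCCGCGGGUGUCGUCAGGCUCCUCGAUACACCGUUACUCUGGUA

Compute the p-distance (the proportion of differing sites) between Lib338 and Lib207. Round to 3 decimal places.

Mismatches occur at site 2 (A→U), site 3 (G→C), site 6 (A→C), site 8 (U→G), site 9 (U→G), site 11 (C→G), site 21 (A→U), site 24 (G→U), site 32 (G→C), site 33 (U→C), site 35 (G→U), site 36 (A→U), site 37 (U→A), site 39 (G→U), site 44 (A→U), site 45 (G→A).
There are 16 differences over 45 sites, so p = 16/45 = 0.356.

0.356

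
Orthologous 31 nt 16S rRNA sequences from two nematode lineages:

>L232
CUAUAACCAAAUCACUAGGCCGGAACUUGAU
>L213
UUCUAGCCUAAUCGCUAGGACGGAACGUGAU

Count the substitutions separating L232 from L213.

7

Mismatches occur at site 1 (C↔U), site 3 (A↔C), site 6 (A↔G), site 9 (A↔U), site 14 (A↔G), site 20 (C↔A), site 27 (U↔G).
That gives 7 mismatches out of 31 aligned sites, so the Hamming distance is 7.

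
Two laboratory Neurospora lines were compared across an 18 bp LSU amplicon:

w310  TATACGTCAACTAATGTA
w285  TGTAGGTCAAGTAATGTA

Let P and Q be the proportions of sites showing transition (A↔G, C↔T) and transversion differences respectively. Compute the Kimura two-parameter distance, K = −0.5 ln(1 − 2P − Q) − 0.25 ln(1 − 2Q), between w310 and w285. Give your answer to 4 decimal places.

Mismatches occur at site 2 (A→G, transition), site 5 (C→G, transversion), site 11 (C→G, transversion).
Of the 3 differences, 1 transition and 2 transversions over 18 sites: P = 1/18 = 0.055556, Q = 2/18 = 0.111111.
d = −0.5·ln(0.777777) − 0.25·ln(0.777778) = −0.5·(-0.251315) − 0.25·(-0.251314) = 0.1885.

0.1885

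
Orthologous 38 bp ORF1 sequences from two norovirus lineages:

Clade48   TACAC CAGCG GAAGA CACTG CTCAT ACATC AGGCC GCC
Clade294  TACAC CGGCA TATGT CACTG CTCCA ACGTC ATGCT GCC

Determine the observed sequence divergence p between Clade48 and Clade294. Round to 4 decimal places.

0.2632

Mismatches occur at site 7 (A→G), site 10 (G→A), site 11 (G→T), site 13 (A→T), site 15 (A→T), site 24 (A→C), site 25 (T→A), site 28 (A→G), site 32 (G→T), site 35 (C→T).
There are 10 differences over 38 sites, so p = 10/38 = 0.2632.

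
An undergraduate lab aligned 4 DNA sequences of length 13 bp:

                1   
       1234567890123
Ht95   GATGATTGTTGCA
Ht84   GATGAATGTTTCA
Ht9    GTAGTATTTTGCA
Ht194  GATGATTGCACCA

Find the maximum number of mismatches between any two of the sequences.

Pairwise Hamming distances:
  Ht95 vs Ht84: 2
  Ht95 vs Ht9: 5
  Ht95 vs Ht194: 3
  Ht84 vs Ht9: 5
  Ht84 vs Ht194: 4
  Ht9 vs Ht194: 8
The largest is 8, between Ht9 and Ht194.

8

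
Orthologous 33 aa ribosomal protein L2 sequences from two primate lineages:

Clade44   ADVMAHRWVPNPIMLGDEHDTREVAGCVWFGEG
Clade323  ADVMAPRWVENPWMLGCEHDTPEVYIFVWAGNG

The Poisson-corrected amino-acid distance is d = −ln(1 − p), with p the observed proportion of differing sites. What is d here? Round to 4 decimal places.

Differing sites — 6:H/P; 10:P/E; 13:I/W; 17:D/C; 22:R/P; 25:A/Y; 26:G/I; 27:C/F; 30:F/A; 32:E/N.
p = 10/33 = 0.303030.
d = −ln(1 − 0.303030) = −ln(0.696970) = 0.3610.

0.3610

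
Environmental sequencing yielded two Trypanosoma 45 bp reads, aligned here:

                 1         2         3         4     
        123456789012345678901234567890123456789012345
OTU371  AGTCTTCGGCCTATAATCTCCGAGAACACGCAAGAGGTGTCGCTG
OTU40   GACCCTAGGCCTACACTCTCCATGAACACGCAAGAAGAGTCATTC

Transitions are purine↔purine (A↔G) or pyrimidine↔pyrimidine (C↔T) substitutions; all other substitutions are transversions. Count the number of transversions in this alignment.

5

Mismatches occur at site 1 (A/G, transition), site 2 (G/A, transition), site 3 (T/C, transition), site 5 (T/C, transition), site 7 (C/A, transversion), site 14 (T/C, transition), site 16 (A/C, transversion), site 22 (G/A, transition), site 23 (A/T, transversion), site 36 (G/A, transition), site 38 (T/A, transversion), site 42 (G/A, transition), site 43 (C/T, transition), site 45 (G/C, transversion).
Of the 14 differences, 9 transitions and 5 transversions, so the answer is 5.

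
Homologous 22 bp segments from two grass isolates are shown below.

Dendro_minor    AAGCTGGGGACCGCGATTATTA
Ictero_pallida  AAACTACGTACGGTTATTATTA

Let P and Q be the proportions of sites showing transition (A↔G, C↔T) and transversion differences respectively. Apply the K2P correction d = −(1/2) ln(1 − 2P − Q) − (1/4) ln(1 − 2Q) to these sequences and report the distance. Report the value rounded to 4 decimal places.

The sequences differ at positions 3 (G/A, transition), 6 (G/A, transition), 7 (G/C, transversion), 9 (G/T, transversion), 12 (C/G, transversion), 14 (C/T, transition), 15 (G/T, transversion).
Of the 7 differences, 3 transitions and 4 transversions over 22 sites: P = 3/22 = 0.136364, Q = 4/22 = 0.181818.
d = −0.5·ln(0.545454) − 0.25·ln(0.636364) = −0.5·(-0.606137) − 0.25·(-0.451985) = 0.4161.

0.4161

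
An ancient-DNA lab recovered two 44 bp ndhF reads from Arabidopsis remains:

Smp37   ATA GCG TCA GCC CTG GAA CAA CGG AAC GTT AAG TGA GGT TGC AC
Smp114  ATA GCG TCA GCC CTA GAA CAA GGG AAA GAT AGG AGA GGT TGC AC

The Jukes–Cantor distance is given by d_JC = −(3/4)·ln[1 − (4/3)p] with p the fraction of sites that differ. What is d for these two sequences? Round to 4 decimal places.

Mismatches occur at site 15 (G↔A), site 22 (C↔G), site 27 (C↔A), site 29 (T↔A), site 32 (A↔G), site 34 (T↔A).
p = 6/44 = 0.136364.
d = −0.75 · ln(1 − (4/3)·0.136364) = −0.75 · ln(0.818181) = −0.75 · (-0.200672) = 0.1505.

0.1505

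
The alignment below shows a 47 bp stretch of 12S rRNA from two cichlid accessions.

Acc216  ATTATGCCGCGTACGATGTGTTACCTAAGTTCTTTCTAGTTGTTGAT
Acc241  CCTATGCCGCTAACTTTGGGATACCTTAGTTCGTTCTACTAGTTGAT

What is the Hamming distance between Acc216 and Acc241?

Mismatches occur at site 1 (A→C), site 2 (T→C), site 11 (G→T), site 12 (T→A), site 15 (G→T), site 16 (A→T), site 19 (T→G), site 21 (T→A), site 27 (A→T), site 33 (T→G), site 39 (G→C), site 41 (T→A).
That gives 12 mismatches out of 47 aligned sites, so the Hamming distance is 12.

12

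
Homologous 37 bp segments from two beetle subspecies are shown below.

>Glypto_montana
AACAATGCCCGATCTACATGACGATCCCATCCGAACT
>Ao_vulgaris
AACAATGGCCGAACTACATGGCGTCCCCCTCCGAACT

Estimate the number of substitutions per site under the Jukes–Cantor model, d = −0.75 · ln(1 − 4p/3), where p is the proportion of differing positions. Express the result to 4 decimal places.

The sequences differ at positions 8 (C/G), 13 (T/A), 21 (A/G), 24 (A/T), 25 (T/C), 29 (A/C).
p = 6/37 = 0.162162.
d = −0.75 · ln(1 − (4/3)·0.162162) = −0.75 · ln(0.783784) = −0.75 · (-0.243622) = 0.1827.

0.1827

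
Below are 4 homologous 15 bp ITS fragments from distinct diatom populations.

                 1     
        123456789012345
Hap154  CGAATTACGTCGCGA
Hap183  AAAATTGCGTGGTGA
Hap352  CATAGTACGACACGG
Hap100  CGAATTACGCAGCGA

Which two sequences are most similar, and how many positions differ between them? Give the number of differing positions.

Pairwise Hamming distances:
  Hap154 vs Hap183: 5
  Hap154 vs Hap352: 6
  Hap154 vs Hap100: 2
  Hap183 vs Hap352: 9
  Hap183 vs Hap100: 6
  Hap352 vs Hap100: 7
The smallest is 2, between Hap154 and Hap100.

2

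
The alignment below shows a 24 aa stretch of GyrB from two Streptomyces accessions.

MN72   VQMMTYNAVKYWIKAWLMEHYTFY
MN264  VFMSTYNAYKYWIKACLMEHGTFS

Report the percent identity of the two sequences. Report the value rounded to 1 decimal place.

Differing sites — 2:Q/F; 4:M/S; 9:V/Y; 16:W/C; 21:Y/G; 24:Y/S.
18 of the 24 sites match, so the percent identity is 18/24 × 100 = 75.0%.

75.0%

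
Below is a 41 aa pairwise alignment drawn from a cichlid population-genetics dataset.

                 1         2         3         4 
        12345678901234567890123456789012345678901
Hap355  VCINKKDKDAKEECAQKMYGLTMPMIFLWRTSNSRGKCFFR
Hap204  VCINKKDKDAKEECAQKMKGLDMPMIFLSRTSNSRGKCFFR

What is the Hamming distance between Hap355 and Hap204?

3

Differing sites — 19:Y/K; 22:T/D; 29:W/S.
That gives 3 mismatches out of 41 aligned sites, so the Hamming distance is 3.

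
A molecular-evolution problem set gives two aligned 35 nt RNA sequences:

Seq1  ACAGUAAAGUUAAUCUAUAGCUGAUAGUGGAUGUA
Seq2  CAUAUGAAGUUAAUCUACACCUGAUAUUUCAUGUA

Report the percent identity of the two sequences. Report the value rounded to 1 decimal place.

Mismatches occur at site 1 (A↔C), site 2 (C↔A), site 3 (A↔U), site 4 (G↔A), site 6 (A↔G), site 18 (U↔C), site 20 (G↔C), site 27 (G↔U), site 29 (G↔U), site 30 (G↔C).
25 of the 35 sites match, so the percent identity is 25/35 × 100 = 71.4%.

71.4%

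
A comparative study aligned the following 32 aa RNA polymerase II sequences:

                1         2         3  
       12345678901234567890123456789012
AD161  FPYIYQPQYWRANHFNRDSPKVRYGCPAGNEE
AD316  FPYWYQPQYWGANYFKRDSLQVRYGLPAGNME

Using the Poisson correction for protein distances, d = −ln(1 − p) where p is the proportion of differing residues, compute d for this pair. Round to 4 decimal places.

0.2877

Mismatches occur at site 4 (I↔W), site 11 (R↔G), site 14 (H↔Y), site 16 (N↔K), site 20 (P↔L), site 21 (K↔Q), site 26 (C↔L), site 31 (E↔M).
p = 8/32 = 0.250000.
d = −ln(1 − 0.250000) = −ln(0.750000) = 0.2877.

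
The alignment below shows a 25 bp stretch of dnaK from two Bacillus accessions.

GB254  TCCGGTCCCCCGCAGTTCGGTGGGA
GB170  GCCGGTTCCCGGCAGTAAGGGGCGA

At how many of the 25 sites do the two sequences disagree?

7

Mismatches occur at site 1 (T/G), site 7 (C/T), site 11 (C/G), site 17 (T/A), site 18 (C/A), site 21 (T/G), site 23 (G/C).
That gives 7 mismatches out of 25 aligned sites, so the Hamming distance is 7.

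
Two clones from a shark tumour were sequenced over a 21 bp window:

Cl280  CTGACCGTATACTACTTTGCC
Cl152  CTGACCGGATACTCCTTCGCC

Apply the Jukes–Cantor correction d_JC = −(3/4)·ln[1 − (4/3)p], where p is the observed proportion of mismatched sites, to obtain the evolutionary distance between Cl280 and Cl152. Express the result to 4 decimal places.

0.1585

Differing sites — 8:T/G; 14:A/C; 18:T/C.
p = 3/21 = 0.142857.
d = −0.75 · ln(1 − (4/3)·0.142857) = −0.75 · ln(0.809524) = −0.75 · (-0.211309) = 0.1585.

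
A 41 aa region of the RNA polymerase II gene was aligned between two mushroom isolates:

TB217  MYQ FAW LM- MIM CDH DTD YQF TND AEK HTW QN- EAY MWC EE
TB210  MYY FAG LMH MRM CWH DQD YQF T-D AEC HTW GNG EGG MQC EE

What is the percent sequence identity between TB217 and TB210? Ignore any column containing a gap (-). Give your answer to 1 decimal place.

73.7%

Excluding the 3 gap columns leaves 38 comparable sites.
The sequences differ at positions 3 (Q/Y), 6 (W/G), 11 (I/R), 14 (D/W), 17 (T/Q), 27 (K/C), 31 (Q/G), 35 (A/G), 36 (Y/G), 38 (W/Q).
28 of the 38 comparable sites match, so the percent identity is 28/38 × 100 = 73.7%.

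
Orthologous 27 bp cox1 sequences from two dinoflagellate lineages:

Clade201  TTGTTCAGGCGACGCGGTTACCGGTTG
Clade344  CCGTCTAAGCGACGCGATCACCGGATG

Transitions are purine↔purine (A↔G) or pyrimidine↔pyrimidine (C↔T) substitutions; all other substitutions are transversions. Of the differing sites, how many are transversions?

Mismatches occur at site 1 (T/C, transition), site 2 (T/C, transition), site 5 (T/C, transition), site 6 (C/T, transition), site 8 (G/A, transition), site 17 (G/A, transition), site 19 (T/C, transition), site 25 (T/A, transversion).
Of the 8 differences, 7 transitions and 1 transversion, so the answer is 1.

1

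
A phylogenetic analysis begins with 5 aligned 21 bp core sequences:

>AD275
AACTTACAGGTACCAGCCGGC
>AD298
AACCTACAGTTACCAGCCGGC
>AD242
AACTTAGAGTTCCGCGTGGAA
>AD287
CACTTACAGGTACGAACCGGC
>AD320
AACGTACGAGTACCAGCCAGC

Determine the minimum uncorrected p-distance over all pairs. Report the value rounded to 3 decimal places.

Pairwise Hamming distances:
  AD275 vs AD298: 2
  AD275 vs AD242: 9
  AD275 vs AD287: 3
  AD275 vs AD320: 4
  AD298 vs AD242: 9
  AD298 vs AD287: 5
  AD298 vs AD320: 5
  AD242 vs AD287: 10
  AD242 vs AD320: 13
  AD287 vs AD320: 7
The smallest is 2 mismatches, between AD275 and AD298; p = 2/21 = 0.095.

0.095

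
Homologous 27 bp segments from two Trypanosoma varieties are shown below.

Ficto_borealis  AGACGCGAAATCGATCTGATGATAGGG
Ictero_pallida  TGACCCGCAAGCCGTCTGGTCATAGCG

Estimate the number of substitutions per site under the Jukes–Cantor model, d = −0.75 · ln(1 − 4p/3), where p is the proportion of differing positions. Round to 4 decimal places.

0.4408

The sequences differ at positions 1 (A/T), 5 (G/C), 8 (A/C), 11 (T/G), 13 (G/C), 14 (A/G), 19 (A/G), 21 (G/C), 26 (G/C).
p = 9/27 = 0.333333.
d = −0.75 · ln(1 − (4/3)·0.333333) = −0.75 · ln(0.555556) = −0.75 · (-0.587786) = 0.4408.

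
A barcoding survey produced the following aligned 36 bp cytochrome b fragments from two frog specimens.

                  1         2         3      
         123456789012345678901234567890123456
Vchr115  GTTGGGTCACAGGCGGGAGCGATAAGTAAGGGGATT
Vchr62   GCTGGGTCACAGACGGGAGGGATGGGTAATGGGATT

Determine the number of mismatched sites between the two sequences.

Differing sites — 2:T/C; 13:G/A; 20:C/G; 24:A/G; 25:A/G; 30:G/T.
That gives 6 mismatches out of 36 aligned sites, so the Hamming distance is 6.

6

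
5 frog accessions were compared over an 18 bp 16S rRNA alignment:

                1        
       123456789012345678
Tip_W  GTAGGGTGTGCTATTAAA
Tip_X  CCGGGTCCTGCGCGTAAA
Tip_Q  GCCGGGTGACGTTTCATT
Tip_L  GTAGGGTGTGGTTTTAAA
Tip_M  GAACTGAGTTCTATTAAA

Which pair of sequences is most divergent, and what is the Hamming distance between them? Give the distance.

Pairwise Hamming distances:
  Tip_W vs Tip_X: 9
  Tip_W vs Tip_Q: 9
  Tip_W vs Tip_L: 2
  Tip_W vs Tip_M: 5
  Tip_X vs Tip_Q: 14
  Tip_X vs Tip_L: 10
  Tip_X vs Tip_M: 12
  Tip_Q vs Tip_L: 7
  Tip_Q vs Tip_M: 12
  Tip_L vs Tip_M: 7
The largest is 14, between Tip_X and Tip_Q.

14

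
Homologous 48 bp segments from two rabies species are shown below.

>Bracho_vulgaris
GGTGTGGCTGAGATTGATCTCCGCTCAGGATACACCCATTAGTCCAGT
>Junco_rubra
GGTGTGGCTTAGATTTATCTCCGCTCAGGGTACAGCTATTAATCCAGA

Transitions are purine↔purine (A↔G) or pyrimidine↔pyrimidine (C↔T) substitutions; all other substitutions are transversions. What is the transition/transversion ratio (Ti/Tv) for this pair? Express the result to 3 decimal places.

Differing sites — 10:G/T (Tv); 16:G/T (Tv); 30:A/G (Ti); 35:C/G (Tv); 37:C/T (Ti); 42:G/A (Ti); 48:T/A (Tv).
Of the 7 differences, 3 transitions and 4 transversions, so Ti/Tv = 3/4 = 0.750.

0.750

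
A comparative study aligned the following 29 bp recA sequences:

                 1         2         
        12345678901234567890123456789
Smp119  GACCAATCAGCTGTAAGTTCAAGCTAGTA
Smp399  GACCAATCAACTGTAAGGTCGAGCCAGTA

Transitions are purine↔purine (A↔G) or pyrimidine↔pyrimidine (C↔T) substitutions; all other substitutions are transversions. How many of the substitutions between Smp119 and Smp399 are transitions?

3

Mismatches occur at site 10 (G→A, transition), site 18 (T→G, transversion), site 21 (A→G, transition), site 25 (T→C, transition).
Of the 4 differences, 3 transitions and 1 transversion, so the answer is 3.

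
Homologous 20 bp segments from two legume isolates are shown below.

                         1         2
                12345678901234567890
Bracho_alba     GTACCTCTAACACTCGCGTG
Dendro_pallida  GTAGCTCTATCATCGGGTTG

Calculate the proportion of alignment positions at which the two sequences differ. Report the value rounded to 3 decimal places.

The sequences differ at positions 4 (C/G), 10 (A/T), 13 (C/T), 14 (T/C), 15 (C/G), 17 (C/G), 18 (G/T).
There are 7 differences over 20 sites, so p = 7/20 = 0.350.

0.350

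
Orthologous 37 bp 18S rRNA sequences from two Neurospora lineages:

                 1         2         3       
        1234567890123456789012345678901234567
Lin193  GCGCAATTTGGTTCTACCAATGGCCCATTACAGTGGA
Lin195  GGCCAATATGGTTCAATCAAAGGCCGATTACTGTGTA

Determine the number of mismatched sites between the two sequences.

9

The sequences differ at positions 2 (C/G), 3 (G/C), 8 (T/A), 15 (T/A), 17 (C/T), 21 (T/A), 26 (C/G), 32 (A/T), 36 (G/T).
That gives 9 mismatches out of 37 aligned sites, so the Hamming distance is 9.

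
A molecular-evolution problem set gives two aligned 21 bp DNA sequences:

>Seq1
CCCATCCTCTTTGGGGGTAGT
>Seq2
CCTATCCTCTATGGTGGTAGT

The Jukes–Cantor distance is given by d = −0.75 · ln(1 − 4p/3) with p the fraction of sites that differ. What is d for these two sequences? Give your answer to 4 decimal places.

0.1585

The sequences differ at positions 3 (C/T), 11 (T/A), 15 (G/T).
p = 3/21 = 0.142857.
d = −0.75 · ln(1 − (4/3)·0.142857) = −0.75 · ln(0.809524) = −0.75 · (-0.211309) = 0.1585.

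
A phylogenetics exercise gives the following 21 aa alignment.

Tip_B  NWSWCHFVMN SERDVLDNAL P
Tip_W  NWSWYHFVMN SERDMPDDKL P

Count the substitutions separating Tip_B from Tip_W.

5

The sequences differ at positions 5 (C/Y), 15 (V/M), 16 (L/P), 18 (N/D), 19 (A/K).
That gives 5 mismatches out of 21 aligned sites, so the Hamming distance is 5.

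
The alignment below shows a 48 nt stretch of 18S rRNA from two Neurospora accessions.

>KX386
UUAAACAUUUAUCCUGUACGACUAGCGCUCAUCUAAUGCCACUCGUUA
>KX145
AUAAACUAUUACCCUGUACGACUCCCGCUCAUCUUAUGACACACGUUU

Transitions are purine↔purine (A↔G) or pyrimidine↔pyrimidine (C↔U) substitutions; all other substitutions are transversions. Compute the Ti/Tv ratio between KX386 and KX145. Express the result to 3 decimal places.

Differing sites — 1:U/A (Tv); 7:A/U (Tv); 8:U/A (Tv); 12:U/C (Ti); 24:A/C (Tv); 25:G/C (Tv); 35:A/U (Tv); 39:C/A (Tv); 43:U/A (Tv); 48:A/U (Tv).
Of the 10 differences, 1 transition and 9 transversions, so Ti/Tv = 1/9 = 0.111.

0.111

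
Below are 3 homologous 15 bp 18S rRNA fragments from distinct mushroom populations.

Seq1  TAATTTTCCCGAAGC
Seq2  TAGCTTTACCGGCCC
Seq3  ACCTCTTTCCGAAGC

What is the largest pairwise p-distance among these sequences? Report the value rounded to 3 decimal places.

0.600

Pairwise Hamming distances:
  Seq1 vs Seq2: 6
  Seq1 vs Seq3: 5
  Seq2 vs Seq3: 9
The largest is 9 mismatches, between Seq2 and Seq3; p = 9/15 = 0.600.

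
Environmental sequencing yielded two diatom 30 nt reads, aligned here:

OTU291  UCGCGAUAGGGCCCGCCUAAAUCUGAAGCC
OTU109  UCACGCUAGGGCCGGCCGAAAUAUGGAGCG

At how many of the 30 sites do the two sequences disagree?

Differing sites — 3:G/A; 6:A/C; 14:C/G; 18:U/G; 23:C/A; 26:A/G; 30:C/G.
That gives 7 mismatches out of 30 aligned sites, so the Hamming distance is 7.

7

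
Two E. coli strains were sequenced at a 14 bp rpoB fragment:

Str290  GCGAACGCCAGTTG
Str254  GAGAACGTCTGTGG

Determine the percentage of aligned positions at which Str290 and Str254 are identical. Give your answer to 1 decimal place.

The sequences differ at positions 2 (C/A), 8 (C/T), 10 (A/T), 13 (T/G).
10 of the 14 sites match, so the percent identity is 10/14 × 100 = 71.4%.

71.4%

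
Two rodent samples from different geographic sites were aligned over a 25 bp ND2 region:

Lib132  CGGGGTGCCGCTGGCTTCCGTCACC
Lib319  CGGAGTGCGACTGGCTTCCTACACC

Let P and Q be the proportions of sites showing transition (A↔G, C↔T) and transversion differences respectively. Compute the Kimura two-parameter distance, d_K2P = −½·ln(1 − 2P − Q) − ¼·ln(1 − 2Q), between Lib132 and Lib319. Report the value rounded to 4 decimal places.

0.2329

Differing sites — 4:G/A (Ti); 9:C/G (Tv); 10:G/A (Ti); 20:G/T (Tv); 21:T/A (Tv).
Of the 5 differences, 2 transitions and 3 transversions over 25 sites: P = 2/25 = 0.080000, Q = 3/25 = 0.120000.
d = −0.5·ln(0.720000) − 0.25·ln(0.760000) = −0.5·(-0.328504) − 0.25·(-0.274437) = 0.2329.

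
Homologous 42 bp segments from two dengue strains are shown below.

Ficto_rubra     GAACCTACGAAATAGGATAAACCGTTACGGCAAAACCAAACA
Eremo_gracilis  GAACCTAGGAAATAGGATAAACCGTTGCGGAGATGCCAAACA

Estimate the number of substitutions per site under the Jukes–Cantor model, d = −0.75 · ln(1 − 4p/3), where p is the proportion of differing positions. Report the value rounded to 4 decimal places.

0.1585

The sequences differ at positions 8 (C/G), 27 (A/G), 31 (C/A), 32 (A/G), 34 (A/T), 35 (A/G).
p = 6/42 = 0.142857.
d = −0.75 · ln(1 − (4/3)·0.142857) = −0.75 · ln(0.809524) = −0.75 · (-0.211309) = 0.1585.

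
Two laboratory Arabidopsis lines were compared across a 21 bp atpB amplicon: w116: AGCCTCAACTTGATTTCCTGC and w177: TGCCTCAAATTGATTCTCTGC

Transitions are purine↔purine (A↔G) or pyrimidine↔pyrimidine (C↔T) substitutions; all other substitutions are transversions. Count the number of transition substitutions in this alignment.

Mismatches occur at site 1 (A→T, transversion), site 9 (C→A, transversion), site 16 (T→C, transition), site 17 (C→T, transition).
Of the 4 differences, 2 transitions and 2 transversions, so the answer is 2.

2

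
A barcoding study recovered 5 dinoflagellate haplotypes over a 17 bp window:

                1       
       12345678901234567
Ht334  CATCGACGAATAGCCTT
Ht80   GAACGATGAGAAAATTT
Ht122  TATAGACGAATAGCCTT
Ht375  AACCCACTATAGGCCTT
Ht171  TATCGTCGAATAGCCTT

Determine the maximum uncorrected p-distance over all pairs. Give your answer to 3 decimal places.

Pairwise Hamming distances:
  Ht334 vs Ht80: 8
  Ht334 vs Ht122: 2
  Ht334 vs Ht375: 7
  Ht334 vs Ht171: 2
  Ht80 vs Ht122: 9
  Ht80 vs Ht375: 10
  Ht80 vs Ht171: 9
  Ht122 vs Ht375: 8
  Ht122 vs Ht171: 2
  Ht375 vs Ht171: 8
The largest is 10 mismatches, between Ht80 and Ht375; p = 10/17 = 0.588.

0.588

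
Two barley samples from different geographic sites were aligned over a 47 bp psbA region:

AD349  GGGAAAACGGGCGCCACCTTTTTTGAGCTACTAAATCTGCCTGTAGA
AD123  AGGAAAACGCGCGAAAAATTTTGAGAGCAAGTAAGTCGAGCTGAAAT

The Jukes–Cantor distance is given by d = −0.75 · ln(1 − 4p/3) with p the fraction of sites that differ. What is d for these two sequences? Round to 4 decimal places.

0.4937

The sequences differ at positions 1 (G/A), 10 (G/C), 14 (C/A), 15 (C/A), 17 (C/A), 18 (C/A), 23 (T/G), 24 (T/A), 29 (T/A), 31 (C/G), 35 (A/G), 38 (T/G), 39 (G/A), 40 (C/G), 44 (T/A), 46 (G/A), 47 (A/T).
p = 17/47 = 0.361702.
d = −0.75 · ln(1 − (4/3)·0.361702) = −0.75 · ln(0.517731) = −0.75 · (-0.658299) = 0.4937.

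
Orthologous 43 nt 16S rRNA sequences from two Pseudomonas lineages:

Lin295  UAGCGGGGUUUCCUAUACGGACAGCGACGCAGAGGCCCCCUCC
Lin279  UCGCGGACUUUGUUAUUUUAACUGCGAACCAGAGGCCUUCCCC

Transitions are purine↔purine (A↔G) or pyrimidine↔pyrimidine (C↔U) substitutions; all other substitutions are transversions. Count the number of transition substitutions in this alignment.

7

The sequences differ at positions 2 (A/C, transversion), 7 (G/A, transition), 8 (G/C, transversion), 12 (C/G, transversion), 13 (C/U, transition), 17 (A/U, transversion), 18 (C/U, transition), 19 (G/U, transversion), 20 (G/A, transition), 23 (A/U, transversion), 28 (C/A, transversion), 29 (G/C, transversion), 38 (C/U, transition), 39 (C/U, transition), 41 (U/C, transition).
Of the 15 differences, 7 transitions and 8 transversions, so the answer is 7.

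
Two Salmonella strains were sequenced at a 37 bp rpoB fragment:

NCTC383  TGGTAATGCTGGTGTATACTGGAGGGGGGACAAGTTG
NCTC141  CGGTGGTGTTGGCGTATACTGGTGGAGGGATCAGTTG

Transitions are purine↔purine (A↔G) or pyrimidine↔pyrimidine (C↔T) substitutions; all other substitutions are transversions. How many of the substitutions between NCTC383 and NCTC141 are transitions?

7

The sequences differ at positions 1 (T/C, transition), 5 (A/G, transition), 6 (A/G, transition), 9 (C/T, transition), 13 (T/C, transition), 23 (A/T, transversion), 26 (G/A, transition), 31 (C/T, transition), 32 (A/C, transversion).
Of the 9 differences, 7 transitions and 2 transversions, so the answer is 7.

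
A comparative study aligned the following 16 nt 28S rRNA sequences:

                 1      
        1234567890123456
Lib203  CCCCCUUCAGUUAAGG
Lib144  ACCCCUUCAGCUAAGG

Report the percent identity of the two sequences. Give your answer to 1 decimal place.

87.5%

The sequences differ at positions 1 (C/A), 11 (U/C).
14 of the 16 sites match, so the percent identity is 14/16 × 100 = 87.5%.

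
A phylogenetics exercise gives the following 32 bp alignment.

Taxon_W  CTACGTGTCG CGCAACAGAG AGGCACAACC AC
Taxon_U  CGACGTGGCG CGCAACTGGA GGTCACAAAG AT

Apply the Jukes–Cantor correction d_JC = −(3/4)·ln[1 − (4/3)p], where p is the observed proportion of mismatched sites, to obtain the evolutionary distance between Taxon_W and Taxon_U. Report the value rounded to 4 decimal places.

0.4042

The sequences differ at positions 2 (T/G), 8 (T/G), 17 (A/T), 19 (A/G), 20 (G/A), 21 (A/G), 23 (G/T), 29 (C/A), 30 (C/G), 32 (C/T).
p = 10/32 = 0.312500.
d = −0.75 · ln(1 − (4/3)·0.312500) = −0.75 · ln(0.583333) = −0.75 · (-0.538997) = 0.4042.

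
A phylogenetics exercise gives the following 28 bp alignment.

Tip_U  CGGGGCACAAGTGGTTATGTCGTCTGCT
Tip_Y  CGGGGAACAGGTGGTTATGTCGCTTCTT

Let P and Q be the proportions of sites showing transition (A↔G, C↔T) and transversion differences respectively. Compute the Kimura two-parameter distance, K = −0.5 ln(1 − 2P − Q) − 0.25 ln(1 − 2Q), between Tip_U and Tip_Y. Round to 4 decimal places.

0.2595

Mismatches occur at site 6 (C→A, transversion), site 10 (A→G, transition), site 23 (T→C, transition), site 24 (C→T, transition), site 26 (G→C, transversion), site 27 (C→T, transition).
Of the 6 differences, 4 transitions and 2 transversions over 28 sites: P = 4/28 = 0.142857, Q = 2/28 = 0.071429.
d = −0.5·ln(0.642857) − 0.25·ln(0.857142) = −0.5·(-0.441833) − 0.25·(-0.154152) = 0.2595.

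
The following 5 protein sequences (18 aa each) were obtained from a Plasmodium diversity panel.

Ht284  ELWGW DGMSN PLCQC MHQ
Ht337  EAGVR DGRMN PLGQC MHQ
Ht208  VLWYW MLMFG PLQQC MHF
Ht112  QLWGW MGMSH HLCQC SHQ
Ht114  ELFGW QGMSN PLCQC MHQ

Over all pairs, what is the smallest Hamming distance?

2

Pairwise Hamming distances:
  Ht284 vs Ht337: 7
  Ht284 vs Ht208: 8
  Ht284 vs Ht112: 5
  Ht284 vs Ht114: 2
  Ht337 vs Ht208: 12
  Ht337 vs Ht112: 12
  Ht337 vs Ht114: 8
  Ht208 vs Ht112: 9
  Ht208 vs Ht114: 9
  Ht112 vs Ht114: 6
The smallest is 2, between Ht284 and Ht114.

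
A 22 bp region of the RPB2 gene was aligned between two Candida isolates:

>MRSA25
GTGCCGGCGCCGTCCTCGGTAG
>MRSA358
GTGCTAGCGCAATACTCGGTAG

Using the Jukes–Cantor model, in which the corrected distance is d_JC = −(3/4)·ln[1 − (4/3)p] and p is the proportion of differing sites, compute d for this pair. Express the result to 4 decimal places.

0.2708

Mismatches occur at site 5 (C→T), site 6 (G→A), site 11 (C→A), site 12 (G→A), site 14 (C→A).
p = 5/22 = 0.227273.
d = −0.75 · ln(1 − (4/3)·0.227273) = −0.75 · ln(0.696969) = −0.75 · (-0.361014) = 0.2708.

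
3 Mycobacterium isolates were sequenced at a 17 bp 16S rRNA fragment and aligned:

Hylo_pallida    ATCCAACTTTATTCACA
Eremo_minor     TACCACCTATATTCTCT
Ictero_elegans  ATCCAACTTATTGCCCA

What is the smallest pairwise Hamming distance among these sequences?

Pairwise Hamming distances:
  Hylo_pallida vs Eremo_minor: 6
  Hylo_pallida vs Ictero_elegans: 4
  Eremo_minor vs Ictero_elegans: 9
The smallest is 4, between Hylo_pallida and Ictero_elegans.

4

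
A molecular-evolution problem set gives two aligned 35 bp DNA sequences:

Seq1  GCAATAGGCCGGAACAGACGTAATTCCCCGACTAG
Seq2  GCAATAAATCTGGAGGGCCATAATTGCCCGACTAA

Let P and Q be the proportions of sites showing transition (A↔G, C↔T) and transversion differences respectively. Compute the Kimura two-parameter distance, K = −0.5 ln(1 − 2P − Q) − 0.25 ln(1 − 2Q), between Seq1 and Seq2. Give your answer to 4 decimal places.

The sequences differ at positions 7 (G/A, transition), 8 (G/A, transition), 9 (C/T, transition), 11 (G/T, transversion), 13 (A/G, transition), 15 (C/G, transversion), 16 (A/G, transition), 18 (A/C, transversion), 20 (G/A, transition), 26 (C/G, transversion), 35 (G/A, transition).
Of the 11 differences, 7 transitions and 4 transversions over 35 sites: P = 7/35 = 0.200000, Q = 4/35 = 0.114286.
d = −0.5·ln(0.485714) − 0.25·ln(0.771428) = −0.5·(-0.722135) − 0.25·(-0.259512) = 0.4259.

0.4259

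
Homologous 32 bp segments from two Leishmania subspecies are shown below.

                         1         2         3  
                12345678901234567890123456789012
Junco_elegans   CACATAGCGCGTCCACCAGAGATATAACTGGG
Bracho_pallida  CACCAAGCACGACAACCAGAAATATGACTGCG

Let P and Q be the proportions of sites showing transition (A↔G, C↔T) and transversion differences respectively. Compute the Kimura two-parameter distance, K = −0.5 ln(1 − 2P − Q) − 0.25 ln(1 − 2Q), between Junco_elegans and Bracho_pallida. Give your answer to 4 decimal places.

0.3043

Mismatches occur at site 4 (A/C, transversion), site 5 (T/A, transversion), site 9 (G/A, transition), site 12 (T/A, transversion), site 14 (C/A, transversion), site 21 (G/A, transition), site 26 (A/G, transition), site 31 (G/C, transversion).
Of the 8 differences, 3 transitions and 5 transversions over 32 sites: P = 3/32 = 0.093750, Q = 5/32 = 0.156250.
d = −0.5·ln(0.656250) − 0.25·ln(0.687500) = −0.5·(-0.421213) − 0.25·(-0.374693) = 0.3043.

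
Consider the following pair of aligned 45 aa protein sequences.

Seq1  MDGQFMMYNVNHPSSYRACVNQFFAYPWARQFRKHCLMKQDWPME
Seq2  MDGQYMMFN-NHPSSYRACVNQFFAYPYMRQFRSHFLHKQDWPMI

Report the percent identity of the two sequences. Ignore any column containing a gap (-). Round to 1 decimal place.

81.8%

Excluding the 1 gap column leaves 44 comparable sites.
Differing sites — 5:F/Y; 8:Y/F; 28:W/Y; 29:A/M; 34:K/S; 36:C/F; 38:M/H; 45:E/I.
36 of the 44 comparable sites match, so the percent identity is 36/44 × 100 = 81.8%.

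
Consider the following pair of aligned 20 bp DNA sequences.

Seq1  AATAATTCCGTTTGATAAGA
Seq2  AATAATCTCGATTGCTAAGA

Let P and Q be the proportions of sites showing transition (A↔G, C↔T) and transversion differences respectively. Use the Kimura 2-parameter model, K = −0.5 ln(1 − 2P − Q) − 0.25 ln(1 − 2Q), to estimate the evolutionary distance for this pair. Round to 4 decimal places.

0.2341

Mismatches occur at site 7 (T/C, transition), site 8 (C/T, transition), site 11 (T/A, transversion), site 15 (A/C, transversion).
Of the 4 differences, 2 transitions and 2 transversions over 20 sites: P = 2/20 = 0.100000, Q = 2/20 = 0.100000.
d = −0.5·ln(0.700000) − 0.25·ln(0.800000) = −0.5·(-0.356675) − 0.25·(-0.223144) = 0.2341.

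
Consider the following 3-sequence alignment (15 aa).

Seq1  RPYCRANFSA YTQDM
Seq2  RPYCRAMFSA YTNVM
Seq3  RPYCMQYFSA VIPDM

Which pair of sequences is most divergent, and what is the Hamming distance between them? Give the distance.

7

Pairwise Hamming distances:
  Seq1 vs Seq2: 3
  Seq1 vs Seq3: 6
  Seq2 vs Seq3: 7
The largest is 7, between Seq2 and Seq3.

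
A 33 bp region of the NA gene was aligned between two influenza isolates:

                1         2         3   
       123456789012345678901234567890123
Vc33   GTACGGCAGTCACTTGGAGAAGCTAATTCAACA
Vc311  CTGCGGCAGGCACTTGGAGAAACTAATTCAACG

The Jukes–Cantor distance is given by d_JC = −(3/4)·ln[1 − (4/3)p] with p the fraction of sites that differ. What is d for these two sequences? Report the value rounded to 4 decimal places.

Differing sites — 1:G/C; 3:A/G; 10:T/G; 22:G/A; 33:A/G.
p = 5/33 = 0.151515.
d = −0.75 · ln(1 − (4/3)·0.151515) = −0.75 · ln(0.797980) = −0.75 · (-0.225672) = 0.1693.

0.1693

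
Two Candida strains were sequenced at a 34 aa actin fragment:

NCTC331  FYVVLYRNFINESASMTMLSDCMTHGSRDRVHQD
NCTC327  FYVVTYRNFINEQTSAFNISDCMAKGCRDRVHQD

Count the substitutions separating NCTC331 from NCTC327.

10

Mismatches occur at site 5 (L↔T), site 13 (S↔Q), site 14 (A↔T), site 16 (M↔A), site 17 (T↔F), site 18 (M↔N), site 19 (L↔I), site 24 (T↔A), site 25 (H↔K), site 27 (S↔C).
That gives 10 mismatches out of 34 aligned sites, so the Hamming distance is 10.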